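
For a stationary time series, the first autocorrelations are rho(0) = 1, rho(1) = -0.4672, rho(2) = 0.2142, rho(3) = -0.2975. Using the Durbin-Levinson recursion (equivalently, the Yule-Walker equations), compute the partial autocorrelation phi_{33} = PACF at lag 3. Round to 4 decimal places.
\phi_{33} = -0.2550

The PACF at lag k is phi_{kk}, the last component of the solution
to the Yule-Walker system G_k phi = r_k where
  (G_k)_{ij} = rho(|i - j|), (r_k)_i = rho(i), i,j = 1..k.
Equivalently, Durbin-Levinson gives phi_{kk} iteratively:
  phi_{11} = rho(1)
  phi_{kk} = [rho(k) - sum_{j=1..k-1} phi_{k-1,j} rho(k-j)]
            / [1 - sum_{j=1..k-1} phi_{k-1,j} rho(j)],
  phi_{k,j} = phi_{k-1,j} - phi_{kk} phi_{k-1,k-j},  j = 1..k-1.
Step k = 1:
  phi_11 = rho(1) = -0.4672.
Step k = 2:
  phi_22 = [rho(2) - phi_11 rho(1)] / [1 - phi_11 rho(1)] = [0.2142 - (-0.4672)(-0.4672)] / [1 - (-0.4672)(-0.4672)]
         = -0.00407584 / 0.78172416 = -0.005214.
  Update: phi_21 = phi_11 - phi_22 phi_11 = -0.4672 - (-0.005214)(-0.4672) = -0.469636.
Step k = 3:
  phi_33 = [rho(3) - phi_21 rho(2) - phi_22 rho(1)] / [1 - phi_21 rho(1) - phi_22 rho(2)]
    numerator   = -0.2975 - (-0.469636)(0.2142) - (-0.005214)(-0.4672) = -0.19933992
    denominator = 1 - (-0.469636)(-0.4672) - (-0.005214)(0.2142) = 0.78170291
  phi_33 = -0.19933992 / 0.78170291 = -0.255.
Therefore phi_{33} = -0.2550.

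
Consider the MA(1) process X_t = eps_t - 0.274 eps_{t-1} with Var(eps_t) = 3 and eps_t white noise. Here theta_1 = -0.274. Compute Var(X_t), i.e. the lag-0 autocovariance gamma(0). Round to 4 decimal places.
\gamma(0) = 3.2252

For an MA(q) process X_t = eps_t + sum_i theta_i eps_{t-i} with
Var(eps_t) = sigma^2, the variance is
  gamma(0) = sigma^2 * (1 + sum_i theta_i^2).
  sum_i theta_i^2 = (-0.274)^2 = 0.075076.
  gamma(0) = 3 * (1 + 0.075076) = 3 * 1.075076 = 3.225228, which rounds to 3.2252.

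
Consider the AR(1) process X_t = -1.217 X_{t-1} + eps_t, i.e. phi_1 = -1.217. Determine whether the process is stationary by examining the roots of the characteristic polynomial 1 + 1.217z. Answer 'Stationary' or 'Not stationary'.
\text{Not stationary}

The AR(p) characteristic polynomial is P(z) = 1 + 1.217z.
Stationarity requires all roots to lie outside the unit circle, i.e. |z| > 1 for every root.
This is linear in z: 1 + (1.217) z = 0  =>  z = -1/(1.217) = -0.821693,  |z| = 0.821693.
Moduli of all roots: 0.8217.
All moduli strictly greater than 1? No.
Verdict: Not stationary.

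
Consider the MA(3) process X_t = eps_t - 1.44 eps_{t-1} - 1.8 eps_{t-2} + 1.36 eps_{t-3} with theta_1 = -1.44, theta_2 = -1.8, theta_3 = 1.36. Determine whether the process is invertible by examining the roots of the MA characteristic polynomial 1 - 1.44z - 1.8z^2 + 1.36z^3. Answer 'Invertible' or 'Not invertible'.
\text{Not invertible}

The MA(q) characteristic polynomial is P(z) = 1 - 1.44z - 1.8z^2 + 1.36z^3.
Invertibility requires all roots to lie outside the unit circle, i.e. |z| > 1 for every root.
Degree 3: look for a simple real root z0 first, then factor out (1 - z/z0) and solve the remaining quadratic.
Testing z0 = 0.5: P(0.5) = 1 + (-1.44)(0.5) + (-1.8)(0.5)^2 + (1.36)(0.5)^3
  = 1 + (-0.72) + (-0.45) + (0.17) = 0.  So z_0 = 0.5 is a root, |z_0| = 0.5.
Divide out the factor (1 - 2 z) = (1 - z/z0) (since 1/z0 = 2):
  P(z) = (1 - 2 z)(1 + (0.56) z + (-0.68) z^2)
  [check: z-coef 0.56 - (2) = -1.44; z^2-coef -0.68 - (2)(0.56) = -1.8; z^3-coef -(2)(-0.68) = 1.36.]
Remaining roots from the quadratic factor 1 + (0.56) z + (-0.68) z^2:
  Set 1 + (0.56) z + (-0.68) z^2 = 0, i.e. a z^2 + b z + c = 0 with a = -0.68, b = 0.56, c = 1.
  Discriminant D = b^2 - 4ac = (0.56)^2 - 4*(-0.68)*1 = 0.3136 - (-2.72) = 3.0336.
  D >= 0, so the roots are real: z = (-b +/- sqrt(D)) / (2a) = (-0.56 +/- 1.741723) / (-1.36).
    z_1 = (-0.56 + 1.741723) / (-1.36) = -0.8689,   |z_1| = 0.8689.
    z_2 = (-0.56 - 1.741723) / (-1.36) = 1.6924,   |z_2| = 1.6924.
Moduli of all roots: 0.5000, 0.8689, 1.6924.
All moduli strictly greater than 1? No.
Verdict: Not invertible.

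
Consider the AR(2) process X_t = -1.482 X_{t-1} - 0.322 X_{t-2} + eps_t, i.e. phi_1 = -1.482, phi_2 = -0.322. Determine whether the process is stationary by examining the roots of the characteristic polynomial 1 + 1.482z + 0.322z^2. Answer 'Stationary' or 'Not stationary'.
\text{Not stationary}

The AR(p) characteristic polynomial is P(z) = 1 + 1.482z + 0.322z^2.
Stationarity requires all roots to lie outside the unit circle, i.e. |z| > 1 for every root.
Set 1 + (1.482) z + (0.322) z^2 = 0, i.e. a z^2 + b z + c = 0 with a = 0.322, b = 1.482, c = 1.
Discriminant D = b^2 - 4ac = (1.482)^2 - 4*(0.322)*1 = 2.196324 - (1.288) = 0.908324.
D >= 0, so the roots are real: z = (-b +/- sqrt(D)) / (2a) = (-1.482 +/- 0.95306) / (0.644).
  z_1 = (-1.482 + 0.95306) / (0.644) = -0.8213,   |z_1| = 0.8213.
  z_2 = (-1.482 - 0.95306) / (0.644) = -3.7811,   |z_2| = 3.7811.
Moduli of all roots: 0.8213, 3.7811.
All moduli strictly greater than 1? No.
Verdict: Not stationary.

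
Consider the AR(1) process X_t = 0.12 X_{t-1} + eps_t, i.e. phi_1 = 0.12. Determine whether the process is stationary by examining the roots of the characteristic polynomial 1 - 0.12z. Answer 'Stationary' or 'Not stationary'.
\text{Stationary}

The AR(p) characteristic polynomial is P(z) = 1 - 0.12z.
Stationarity requires all roots to lie outside the unit circle, i.e. |z| > 1 for every root.
This is linear in z: 1 + (-0.12) z = 0  =>  z = -1/(-0.12) = 8.333333,  |z| = 8.333333.
Moduli of all roots: 8.3333.
All moduli strictly greater than 1? Yes.
Verdict: Stationary.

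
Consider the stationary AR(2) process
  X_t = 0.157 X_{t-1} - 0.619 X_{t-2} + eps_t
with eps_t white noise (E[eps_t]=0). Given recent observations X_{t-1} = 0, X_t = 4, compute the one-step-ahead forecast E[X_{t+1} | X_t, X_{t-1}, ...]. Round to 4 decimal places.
E[X_{t+1} \mid \mathcal F_t] = 0.6280

For an AR(p) model X_t = c + sum_i phi_i X_{t-i} + eps_t, the
one-step-ahead conditional mean is
  E[X_{t+1} | X_t, ...] = c + sum_i phi_i X_{t+1-i}.
Substitute known values:
  E[X_{t+1} | ...] = (0.157) * (4) + (-0.619) * (0)
                   = 0.6280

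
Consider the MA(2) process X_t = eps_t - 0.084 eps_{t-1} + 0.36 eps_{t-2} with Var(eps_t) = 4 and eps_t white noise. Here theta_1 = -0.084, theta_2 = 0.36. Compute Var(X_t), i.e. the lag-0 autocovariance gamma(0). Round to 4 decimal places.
\gamma(0) = 4.5466

For an MA(q) process X_t = eps_t + sum_i theta_i eps_{t-i} with
Var(eps_t) = sigma^2, the variance is
  gamma(0) = sigma^2 * (1 + sum_i theta_i^2).
  sum_i theta_i^2 = (-0.084)^2 + (0.36)^2 = 0.007056 + 0.1296 = 0.136656.
  gamma(0) = 4 * (1 + 0.136656) = 4 * 1.136656 = 4.546624, which rounds to 4.5466.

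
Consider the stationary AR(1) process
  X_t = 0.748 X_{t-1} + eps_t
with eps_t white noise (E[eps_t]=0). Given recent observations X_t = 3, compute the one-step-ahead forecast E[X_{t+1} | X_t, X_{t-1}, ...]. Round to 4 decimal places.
E[X_{t+1} \mid \mathcal F_t] = 2.2440

For an AR(p) model X_t = c + sum_i phi_i X_{t-i} + eps_t, the
one-step-ahead conditional mean is
  E[X_{t+1} | X_t, ...] = c + sum_i phi_i X_{t+1-i}.
Substitute known values:
  E[X_{t+1} | ...] = (0.748) * (3)
                   = 2.2440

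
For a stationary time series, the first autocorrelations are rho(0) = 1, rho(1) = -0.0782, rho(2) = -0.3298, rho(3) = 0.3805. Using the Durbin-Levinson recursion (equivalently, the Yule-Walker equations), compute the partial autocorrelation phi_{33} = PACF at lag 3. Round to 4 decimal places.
\phi_{33} = 0.3630

The PACF at lag k is phi_{kk}, the last component of the solution
to the Yule-Walker system G_k phi = r_k where
  (G_k)_{ij} = rho(|i - j|), (r_k)_i = rho(i), i,j = 1..k.
Equivalently, Durbin-Levinson gives phi_{kk} iteratively:
  phi_{11} = rho(1)
  phi_{kk} = [rho(k) - sum_{j=1..k-1} phi_{k-1,j} rho(k-j)]
            / [1 - sum_{j=1..k-1} phi_{k-1,j} rho(j)],
  phi_{k,j} = phi_{k-1,j} - phi_{kk} phi_{k-1,k-j},  j = 1..k-1.
Step k = 1:
  phi_11 = rho(1) = -0.0782.
Step k = 2:
  phi_22 = [rho(2) - phi_11 rho(1)] / [1 - phi_11 rho(1)] = [-0.3298 - (-0.0782)(-0.0782)] / [1 - (-0.0782)(-0.0782)]
         = -0.33591524 / 0.99388476 = -0.337982.
  Update: phi_21 = phi_11 - phi_22 phi_11 = -0.0782 - (-0.337982)(-0.0782) = -0.10463.
Step k = 3:
  phi_33 = [rho(3) - phi_21 rho(2) - phi_22 rho(1)] / [1 - phi_21 rho(1) - phi_22 rho(2)]
    numerator   = 0.3805 - (-0.10463)(-0.3298) - (-0.337982)(-0.0782) = 0.31956276
    denominator = 1 - (-0.10463)(-0.0782) - (-0.337982)(-0.3298) = 0.88035143
  phi_33 = 0.31956276 / 0.88035143 = 0.363.
Therefore phi_{33} = 0.3630.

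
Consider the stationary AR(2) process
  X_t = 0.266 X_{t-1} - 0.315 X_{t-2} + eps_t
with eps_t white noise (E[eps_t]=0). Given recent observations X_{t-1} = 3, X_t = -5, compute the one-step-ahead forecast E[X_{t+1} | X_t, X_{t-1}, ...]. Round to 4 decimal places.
E[X_{t+1} \mid \mathcal F_t] = -2.2750

For an AR(p) model X_t = c + sum_i phi_i X_{t-i} + eps_t, the
one-step-ahead conditional mean is
  E[X_{t+1} | X_t, ...] = c + sum_i phi_i X_{t+1-i}.
Substitute known values:
  E[X_{t+1} | ...] = (0.266) * (-5) + (-0.315) * (3)
                   = -2.2750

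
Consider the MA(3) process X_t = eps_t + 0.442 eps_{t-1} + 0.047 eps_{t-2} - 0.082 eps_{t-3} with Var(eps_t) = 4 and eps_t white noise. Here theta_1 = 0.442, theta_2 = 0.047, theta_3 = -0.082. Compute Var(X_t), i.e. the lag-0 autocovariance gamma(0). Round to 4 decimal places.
\gamma(0) = 4.8172

For an MA(q) process X_t = eps_t + sum_i theta_i eps_{t-i} with
Var(eps_t) = sigma^2, the variance is
  gamma(0) = sigma^2 * (1 + sum_i theta_i^2).
  sum_i theta_i^2 = (0.442)^2 + (0.047)^2 + (-0.082)^2 = 0.195364 + 0.002209 + 0.006724 = 0.204297.
  gamma(0) = 4 * (1 + 0.204297) = 4 * 1.204297 = 4.817188, which rounds to 4.8172.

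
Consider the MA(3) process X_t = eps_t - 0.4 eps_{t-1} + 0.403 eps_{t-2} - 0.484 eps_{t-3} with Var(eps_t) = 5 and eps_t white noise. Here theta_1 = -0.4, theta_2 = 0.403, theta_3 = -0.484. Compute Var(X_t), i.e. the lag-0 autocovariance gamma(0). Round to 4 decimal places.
\gamma(0) = 7.7833

For an MA(q) process X_t = eps_t + sum_i theta_i eps_{t-i} with
Var(eps_t) = sigma^2, the variance is
  gamma(0) = sigma^2 * (1 + sum_i theta_i^2).
  sum_i theta_i^2 = (-0.4)^2 + (0.403)^2 + (-0.484)^2 = 0.16 + 0.162409 + 0.234256 = 0.556665.
  gamma(0) = 5 * (1 + 0.556665) = 5 * 1.556665 = 7.783325, which rounds to 7.7833.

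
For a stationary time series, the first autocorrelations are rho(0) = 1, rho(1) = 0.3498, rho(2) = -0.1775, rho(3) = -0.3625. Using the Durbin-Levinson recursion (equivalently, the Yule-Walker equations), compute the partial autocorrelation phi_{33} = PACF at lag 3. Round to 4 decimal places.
\phi_{33} = -0.2060

The PACF at lag k is phi_{kk}, the last component of the solution
to the Yule-Walker system G_k phi = r_k where
  (G_k)_{ij} = rho(|i - j|), (r_k)_i = rho(i), i,j = 1..k.
Equivalently, Durbin-Levinson gives phi_{kk} iteratively:
  phi_{11} = rho(1)
  phi_{kk} = [rho(k) - sum_{j=1..k-1} phi_{k-1,j} rho(k-j)]
            / [1 - sum_{j=1..k-1} phi_{k-1,j} rho(j)],
  phi_{k,j} = phi_{k-1,j} - phi_{kk} phi_{k-1,k-j},  j = 1..k-1.
Step k = 1:
  phi_11 = rho(1) = 0.3498.
Step k = 2:
  phi_22 = [rho(2) - phi_11 rho(1)] / [1 - phi_11 rho(1)] = [-0.1775 - (0.3498)(0.3498)] / [1 - (0.3498)(0.3498)]
         = -0.29986004 / 0.87763996 = -0.341666.
  Update: phi_21 = phi_11 - phi_22 phi_11 = 0.3498 - (-0.341666)(0.3498) = 0.469315.
Step k = 3:
  phi_33 = [rho(3) - phi_21 rho(2) - phi_22 rho(1)] / [1 - phi_21 rho(1) - phi_22 rho(2)]
    numerator   = -0.3625 - (0.469315)(-0.1775) - (-0.341666)(0.3498) = -0.15968172
    denominator = 1 - (0.469315)(0.3498) - (-0.341666)(-0.1775) = 0.77518788
  phi_33 = -0.15968172 / 0.77518788 = -0.206.
Therefore phi_{33} = -0.2060.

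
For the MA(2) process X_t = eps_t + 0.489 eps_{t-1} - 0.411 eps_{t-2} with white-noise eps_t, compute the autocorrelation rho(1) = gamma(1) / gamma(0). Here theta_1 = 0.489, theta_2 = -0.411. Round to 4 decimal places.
\rho(1) = 0.2046

For an MA(q) process with theta_0 = 1, the autocovariance is
  gamma(k) = sigma^2 * sum_{i=0..q-k} theta_i * theta_{i+k},
and rho(k) = gamma(k) / gamma(0). Sigma^2 cancels.
  numerator   = (1)*(0.489) + (0.489)*(-0.411) = 0.288021.
  denominator = (1)^2 + (0.489)^2 + (-0.411)^2 = 1.408042.
  rho(1) = 0.288021 / 1.408042 = 0.2046.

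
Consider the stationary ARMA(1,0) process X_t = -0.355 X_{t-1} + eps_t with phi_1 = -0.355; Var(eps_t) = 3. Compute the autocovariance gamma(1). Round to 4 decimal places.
\gamma(1) = -1.2186

Multiply the model equation by X_{t-k} and take expectations. With theta_0 = psi_0 = 1 and psi_j the MA(infinity) weights, this gives
  gamma(k) - sum_i phi_i gamma(k-i) = c_k,
  c_k = sigma^2 * sum_{j=k..q} theta_j psi_{j-k}   (c_k = 0 for k > q),
using gamma(-m) = gamma(m).
Pure AR (q = 0): c_0 = sigma^2 = 3, c_k = 0 for k >= 1.
Equations for k = 0 and k = 1 (AR order 1):
  gamma(0) = phi_1 gamma(1) + c_0
  gamma(1) = phi_1 gamma(0) + c_1
Substituting the second into the first: gamma(0) (1 - phi_1^2) = c_0 + phi_1 c_1, so
  gamma(0) = c_0 / (1 - phi_1^2) = 3 / (1 - (-0.355)^2) = 3 / 0.873975 = 3.432592.
  gamma(1) = phi_1 gamma(0) = (-0.355)(3.432592) = -1.21857.
Therefore gamma(1) = -1.2186 (to 4 decimal places).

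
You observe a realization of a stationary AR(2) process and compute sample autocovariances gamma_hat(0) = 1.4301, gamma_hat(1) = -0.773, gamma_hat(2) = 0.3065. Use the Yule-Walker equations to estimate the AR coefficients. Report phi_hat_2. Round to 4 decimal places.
\hat\phi_{2} = -0.1100

The Yule-Walker equations for an AR(p) process read, in matrix form,
  Gamma_p phi = r_p,   with   (Gamma_p)_{ij} = gamma(|i - j|),
                       (r_p)_i = gamma(i),   i,j = 1..p.
Substitute the sample gammas (Toeplitz matrix and right-hand side of size 2):
  Gamma_p = [[1.4301, -0.773], [-0.773, 1.4301]]
  r_p     = [-0.773, 0.3065]
Written out:
  1.4301 phi_1 - 0.773 phi_2 = -0.773
  -0.773 phi_1 + 1.4301 phi_2 = 0.3065
Solve by Cramer's rule:
  det = gamma(0)^2 - gamma(1)^2 = (1.4301)^2 - (-0.773)^2 = 2.04518601 - 0.597529 = 1.44765701
  phi_hat_1 = [gamma(1) gamma(0) - gamma(1) gamma(2)] / det = [(-0.773)(1.4301) - (-0.773)(0.3065)] / 1.44765701 = -0.8685428 / 1.44765701 = -0.6
  phi_hat_2 = [gamma(0) gamma(2) - gamma(1)^2] / det = [(1.4301)(0.3065) - (-0.773)^2] / 1.44765701 = -0.15920335 / 1.44765701 = -0.11
So phi_hat = [-0.6000, -0.1100].
Therefore phi_hat_2 = -0.1100.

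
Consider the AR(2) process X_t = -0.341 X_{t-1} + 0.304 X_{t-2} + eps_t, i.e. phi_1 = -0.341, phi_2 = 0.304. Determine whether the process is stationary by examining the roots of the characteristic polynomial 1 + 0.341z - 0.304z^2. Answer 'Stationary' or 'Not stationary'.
\text{Stationary}

The AR(p) characteristic polynomial is P(z) = 1 + 0.341z - 0.304z^2.
Stationarity requires all roots to lie outside the unit circle, i.e. |z| > 1 for every root.
Set 1 + (0.341) z + (-0.304) z^2 = 0, i.e. a z^2 + b z + c = 0 with a = -0.304, b = 0.341, c = 1.
Discriminant D = b^2 - 4ac = (0.341)^2 - 4*(-0.304)*1 = 0.116281 - (-1.216) = 1.332281.
D >= 0, so the roots are real: z = (-b +/- sqrt(D)) / (2a) = (-0.341 +/- 1.154245) / (-0.608).
  z_1 = (-0.341 + 1.154245) / (-0.608) = -1.3376,   |z_1| = 1.3376.
  z_2 = (-0.341 - 1.154245) / (-0.608) = 2.4593,   |z_2| = 2.4593.
Moduli of all roots: 1.3376, 2.4593.
All moduli strictly greater than 1? Yes.
Verdict: Stationary.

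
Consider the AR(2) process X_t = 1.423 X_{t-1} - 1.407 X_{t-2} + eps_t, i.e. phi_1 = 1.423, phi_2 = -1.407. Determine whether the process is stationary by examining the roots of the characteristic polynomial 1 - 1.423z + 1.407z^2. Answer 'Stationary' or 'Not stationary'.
\text{Not stationary}

The AR(p) characteristic polynomial is P(z) = 1 - 1.423z + 1.407z^2.
Stationarity requires all roots to lie outside the unit circle, i.e. |z| > 1 for every root.
Set 1 + (-1.423) z + (1.407) z^2 = 0, i.e. a z^2 + b z + c = 0 with a = 1.407, b = -1.423, c = 1.
Discriminant D = b^2 - 4ac = (-1.423)^2 - 4*(1.407)*1 = 2.024929 - (5.628) = -3.603071.
D < 0, so the roots are the complex-conjugate pair z = (-b +/- i sqrt(-D)) / (2a) = 0.5057 +/- 0.6745i.
For a conjugate pair |z|^2 = z * conj(z) = (product of roots) = c/a = 1/(1.407) = 0.710732, so |z| = sqrt(0.710732) = 0.843 for both roots.
Moduli of all roots: 0.8430, 0.8430.
All moduli strictly greater than 1? No.
Verdict: Not stationary.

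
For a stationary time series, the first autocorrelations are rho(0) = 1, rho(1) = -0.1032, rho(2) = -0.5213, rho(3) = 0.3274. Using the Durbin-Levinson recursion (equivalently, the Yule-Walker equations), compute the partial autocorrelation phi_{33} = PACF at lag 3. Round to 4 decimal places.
\phi_{33} = 0.2690

The PACF at lag k is phi_{kk}, the last component of the solution
to the Yule-Walker system G_k phi = r_k where
  (G_k)_{ij} = rho(|i - j|), (r_k)_i = rho(i), i,j = 1..k.
Equivalently, Durbin-Levinson gives phi_{kk} iteratively:
  phi_{11} = rho(1)
  phi_{kk} = [rho(k) - sum_{j=1..k-1} phi_{k-1,j} rho(k-j)]
            / [1 - sum_{j=1..k-1} phi_{k-1,j} rho(j)],
  phi_{k,j} = phi_{k-1,j} - phi_{kk} phi_{k-1,k-j},  j = 1..k-1.
Step k = 1:
  phi_11 = rho(1) = -0.1032.
Step k = 2:
  phi_22 = [rho(2) - phi_11 rho(1)] / [1 - phi_11 rho(1)] = [-0.5213 - (-0.1032)(-0.1032)] / [1 - (-0.1032)(-0.1032)]
         = -0.53195024 / 0.98934976 = -0.537677.
  Update: phi_21 = phi_11 - phi_22 phi_11 = -0.1032 - (-0.537677)(-0.1032) = -0.158688.
Step k = 3:
  phi_33 = [rho(3) - phi_21 rho(2) - phi_22 rho(1)] / [1 - phi_21 rho(1) - phi_22 rho(2)]
    numerator   = 0.3274 - (-0.158688)(-0.5213) - (-0.537677)(-0.1032) = 0.1891876
    denominator = 1 - (-0.158688)(-0.1032) - (-0.537677)(-0.5213) = 0.70333255
  phi_33 = 0.1891876 / 0.70333255 = 0.269.
Therefore phi_{33} = 0.2690.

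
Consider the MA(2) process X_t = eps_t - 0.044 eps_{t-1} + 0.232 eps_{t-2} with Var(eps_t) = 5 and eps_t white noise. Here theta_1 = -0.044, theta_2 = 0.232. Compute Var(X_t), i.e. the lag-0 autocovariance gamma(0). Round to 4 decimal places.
\gamma(0) = 5.2788

For an MA(q) process X_t = eps_t + sum_i theta_i eps_{t-i} with
Var(eps_t) = sigma^2, the variance is
  gamma(0) = sigma^2 * (1 + sum_i theta_i^2).
  sum_i theta_i^2 = (-0.044)^2 + (0.232)^2 = 0.001936 + 0.053824 = 0.05576.
  gamma(0) = 5 * (1 + 0.05576) = 5 * 1.05576 = 5.2788.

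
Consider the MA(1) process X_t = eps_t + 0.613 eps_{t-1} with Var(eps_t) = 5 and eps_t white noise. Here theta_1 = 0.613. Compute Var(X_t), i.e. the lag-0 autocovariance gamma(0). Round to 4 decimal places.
\gamma(0) = 6.8788

For an MA(q) process X_t = eps_t + sum_i theta_i eps_{t-i} with
Var(eps_t) = sigma^2, the variance is
  gamma(0) = sigma^2 * (1 + sum_i theta_i^2).
  sum_i theta_i^2 = (0.613)^2 = 0.375769.
  gamma(0) = 5 * (1 + 0.375769) = 5 * 1.375769 = 6.878845, which rounds to 6.8788.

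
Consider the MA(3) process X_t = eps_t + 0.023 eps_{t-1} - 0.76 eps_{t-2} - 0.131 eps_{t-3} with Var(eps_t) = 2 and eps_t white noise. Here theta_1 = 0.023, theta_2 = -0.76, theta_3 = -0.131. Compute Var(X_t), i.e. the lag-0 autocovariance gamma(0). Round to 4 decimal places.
\gamma(0) = 3.1906

For an MA(q) process X_t = eps_t + sum_i theta_i eps_{t-i} with
Var(eps_t) = sigma^2, the variance is
  gamma(0) = sigma^2 * (1 + sum_i theta_i^2).
  sum_i theta_i^2 = (0.023)^2 + (-0.76)^2 + (-0.131)^2 = 0.000529 + 0.5776 + 0.017161 = 0.59529.
  gamma(0) = 2 * (1 + 0.59529) = 2 * 1.59529 = 3.19058, which rounds to 3.1906.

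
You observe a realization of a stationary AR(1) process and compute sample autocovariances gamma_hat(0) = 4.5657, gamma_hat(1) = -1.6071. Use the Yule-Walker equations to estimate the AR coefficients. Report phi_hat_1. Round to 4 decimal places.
\hat\phi_{1} = -0.3520

The Yule-Walker equations for an AR(p) process read, in matrix form,
  Gamma_p phi = r_p,   with   (Gamma_p)_{ij} = gamma(|i - j|),
                       (r_p)_i = gamma(i),   i,j = 1..p.
Substitute the sample gammas (Toeplitz matrix and right-hand side of size 1):
  Gamma_p = [[4.5657]]
  r_p     = [-1.6071]
With p = 1 this is the single equation gamma(0) phi_1 = gamma(1):
  phi_hat_1 = gamma(1) / gamma(0) = -1.6071 / 4.5657 = -0.3520.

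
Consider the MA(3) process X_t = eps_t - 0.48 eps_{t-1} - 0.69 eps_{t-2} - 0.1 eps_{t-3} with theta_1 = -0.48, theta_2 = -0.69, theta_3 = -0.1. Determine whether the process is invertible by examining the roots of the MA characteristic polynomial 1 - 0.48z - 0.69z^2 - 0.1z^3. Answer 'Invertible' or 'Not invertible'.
\text{Not invertible}

The MA(q) characteristic polynomial is P(z) = 1 - 0.48z - 0.69z^2 - 0.1z^3.
Invertibility requires all roots to lie outside the unit circle, i.e. |z| > 1 for every root.
Degree 3: look for a simple real root z0 first, then factor out (1 - z/z0) and solve the remaining quadratic.
Testing z0 = -2: P(-2) = 1 + (-0.48)(-2) + (-0.69)(-2)^2 + (-0.1)(-2)^3
  = 1 + (0.96) + (-2.76) + (0.8) = 0.  So z_0 = -2 is a root, |z_0| = 2.
Divide out the factor (1 + 0.5 z) = (1 - z/z0) (since 1/z0 = -0.5):
  P(z) = (1 + 0.5 z)(1 + (-0.98) z + (-0.2) z^2)
  [check: z-coef -0.98 - (-0.5) = -0.48; z^2-coef -0.2 - (-0.5)(-0.98) = -0.69; z^3-coef -(-0.5)(-0.2) = -0.1.]
Remaining roots from the quadratic factor 1 + (-0.98) z + (-0.2) z^2:
  Set 1 + (-0.98) z + (-0.2) z^2 = 0, i.e. a z^2 + b z + c = 0 with a = -0.2, b = -0.98, c = 1.
  Discriminant D = b^2 - 4ac = (-0.98)^2 - 4*(-0.2)*1 = 0.9604 - (-0.8) = 1.7604.
  D >= 0, so the roots are real: z = (-b +/- sqrt(D)) / (2a) = (0.98 +/- 1.326801) / (-0.4).
    z_1 = (0.98 + 1.326801) / (-0.4) = -5.767,   |z_1| = 5.767.
    z_2 = (0.98 - 1.326801) / (-0.4) = 0.867,   |z_2| = 0.867.
Moduli of all roots: 2.0000, 5.7670, 0.8670.
All moduli strictly greater than 1? No.
Verdict: Not invertible.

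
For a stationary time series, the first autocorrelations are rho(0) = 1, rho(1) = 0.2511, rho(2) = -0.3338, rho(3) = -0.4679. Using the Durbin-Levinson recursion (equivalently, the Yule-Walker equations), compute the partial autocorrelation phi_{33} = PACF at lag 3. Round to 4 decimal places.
\phi_{33} = -0.3150

The PACF at lag k is phi_{kk}, the last component of the solution
to the Yule-Walker system G_k phi = r_k where
  (G_k)_{ij} = rho(|i - j|), (r_k)_i = rho(i), i,j = 1..k.
Equivalently, Durbin-Levinson gives phi_{kk} iteratively:
  phi_{11} = rho(1)
  phi_{kk} = [rho(k) - sum_{j=1..k-1} phi_{k-1,j} rho(k-j)]
            / [1 - sum_{j=1..k-1} phi_{k-1,j} rho(j)],
  phi_{k,j} = phi_{k-1,j} - phi_{kk} phi_{k-1,k-j},  j = 1..k-1.
Step k = 1:
  phi_11 = rho(1) = 0.2511.
Step k = 2:
  phi_22 = [rho(2) - phi_11 rho(1)] / [1 - phi_11 rho(1)] = [-0.3338 - (0.2511)(0.2511)] / [1 - (0.2511)(0.2511)]
         = -0.39685121 / 0.93694879 = -0.423557.
  Update: phi_21 = phi_11 - phi_22 phi_11 = 0.2511 - (-0.423557)(0.2511) = 0.357455.
Step k = 3:
  phi_33 = [rho(3) - phi_21 rho(2) - phi_22 rho(1)] / [1 - phi_21 rho(1) - phi_22 rho(2)]
    numerator   = -0.4679 - (0.357455)(-0.3338) - (-0.423557)(0.2511) = -0.24222631
    denominator = 1 - (0.357455)(0.2511) - (-0.423557)(-0.3338) = 0.76885969
  phi_33 = -0.24222631 / 0.76885969 = -0.315.
Therefore phi_{33} = -0.3150.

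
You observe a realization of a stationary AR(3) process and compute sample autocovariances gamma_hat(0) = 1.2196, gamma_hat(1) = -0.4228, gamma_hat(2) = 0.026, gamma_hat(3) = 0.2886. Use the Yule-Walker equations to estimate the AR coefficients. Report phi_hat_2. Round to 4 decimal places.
\hat\phi_{2} = -0.0210

The Yule-Walker equations for an AR(p) process read, in matrix form,
  Gamma_p phi = r_p,   with   (Gamma_p)_{ij} = gamma(|i - j|),
                       (r_p)_i = gamma(i),   i,j = 1..p.
Substitute the sample gammas (Toeplitz matrix and right-hand side of size 3):
  Gamma_p = [[1.2196, -0.4228, 0.026], [-0.4228, 1.2196, -0.4228], [0.026, -0.4228, 1.2196]]
  r_p     = [-0.4228, 0.026, 0.2886]
Written out (R1..R3):
  (R1) 1.2196 phi_1 - 0.4228 phi_2 + 0.026 phi_3 = -0.4228
  (R2) -0.4228 phi_1 + 1.2196 phi_2 - 0.4228 phi_3 = 0.026
  (R3) 0.026 phi_1 - 0.4228 phi_2 + 1.2196 phi_3 = 0.2886
Gaussian elimination:
  R2 <- R2 - (-0.4228/1.2196) R1 = R2 - (-0.346671) R1:  1.073027 phi_2 - 0.413787 phi_3 = -0.120573
  R3 <- R3 - (0.026/1.2196) R1 = R3 - (0.021318) R1:  -0.413787 phi_2 + 1.219046 phi_3 = 0.297613
  R3 <- R3 - (-0.413787/1.073027) R2 = R3 - (-0.385625) R2:  1.059479 phi_3 = 0.251118
Back-substitution:
  phi_hat_3 = 0.251118 / 1.059479 = 0.23702
  phi_hat_2 = (-0.120573 - (-0.413787)(0.23702)) / 1.073027 = -0.020966
  phi_hat_1 = (-0.4228 - (-0.4228)(-0.020966) - (0.026)(0.23702)) / 1.2196 = -0.358992
So phi_hat = [-0.3590, -0.0210, 0.2370].
Therefore phi_hat_2 = -0.0210.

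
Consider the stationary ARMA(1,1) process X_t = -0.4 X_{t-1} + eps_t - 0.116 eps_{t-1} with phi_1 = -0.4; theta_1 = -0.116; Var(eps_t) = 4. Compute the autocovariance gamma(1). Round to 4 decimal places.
\gamma(1) = -2.5712

Multiply the model equation by X_{t-k} and take expectations. With theta_0 = psi_0 = 1 and psi_j the MA(infinity) weights, this gives
  gamma(k) - sum_i phi_i gamma(k-i) = c_k,
  c_k = sigma^2 * sum_{j=k..q} theta_j psi_{j-k}   (c_k = 0 for k > q),
using gamma(-m) = gamma(m).
psi-weights needed (psi_j = theta_j + sum_i phi_i psi_{j-i}):
  psi_1 = theta_1 + phi_1 = -0.116 + (-0.4) = -0.516
Right-hand sides:
  c_0 = sigma^2 (1 + theta_1 psi_1) = 4 * (1 + (-0.116)(-0.516)) = 4 * 1.059856 = 4.239424
  c_1 = sigma^2 theta_1 = 4 * (-0.116) = -0.464
  c_2 = 0
Equations for k = 0 and k = 1 (AR order 1):
  gamma(0) = phi_1 gamma(1) + c_0
  gamma(1) = phi_1 gamma(0) + c_1
Substituting the second into the first: gamma(0) (1 - phi_1^2) = c_0 + phi_1 c_1, so
  gamma(0) = (c_0 + phi_1 c_1) / (1 - phi_1^2) = (4.239424 + (-0.4)(-0.464)) / (1 - (-0.4)^2) = 4.425024 / 0.84 = 5.267886.
  gamma(1) = phi_1 gamma(0) + c_1 = (-0.4)(5.267886) + (-0.464) = -2.571154.
Therefore gamma(1) = -2.5712 (to 4 decimal places).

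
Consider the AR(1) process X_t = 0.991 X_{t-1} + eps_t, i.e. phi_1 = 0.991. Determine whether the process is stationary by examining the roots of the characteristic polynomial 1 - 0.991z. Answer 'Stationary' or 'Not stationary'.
\text{Stationary}

The AR(p) characteristic polynomial is P(z) = 1 - 0.991z.
Stationarity requires all roots to lie outside the unit circle, i.e. |z| > 1 for every root.
This is linear in z: 1 + (-0.991) z = 0  =>  z = -1/(-0.991) = 1.009082,  |z| = 1.009082.
Moduli of all roots: 1.0091.
All moduli strictly greater than 1? Yes.
Verdict: Stationary.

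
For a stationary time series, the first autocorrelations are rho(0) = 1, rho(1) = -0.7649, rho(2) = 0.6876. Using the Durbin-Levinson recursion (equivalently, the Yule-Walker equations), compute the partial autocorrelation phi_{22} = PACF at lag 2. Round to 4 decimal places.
\phi_{22} = 0.2471

The PACF at lag k is phi_{kk}, the last component of the solution
to the Yule-Walker system G_k phi = r_k where
  (G_k)_{ij} = rho(|i - j|), (r_k)_i = rho(i), i,j = 1..k.
Equivalently, Durbin-Levinson gives phi_{kk} iteratively:
  phi_{11} = rho(1)
  phi_{kk} = [rho(k) - sum_{j=1..k-1} phi_{k-1,j} rho(k-j)]
            / [1 - sum_{j=1..k-1} phi_{k-1,j} rho(j)],
  phi_{k,j} = phi_{k-1,j} - phi_{kk} phi_{k-1,k-j},  j = 1..k-1.
Step k = 1:
  phi_11 = rho(1) = -0.7649.
Step k = 2:
  phi_22 = [rho(2) - phi_11 rho(1)] / [1 - phi_11 rho(1)] = [0.6876 - (-0.7649)(-0.7649)] / [1 - (-0.7649)(-0.7649)]
         = 0.10252799 / 0.41492799 = 0.2471.
Therefore phi_{22} = 0.2471.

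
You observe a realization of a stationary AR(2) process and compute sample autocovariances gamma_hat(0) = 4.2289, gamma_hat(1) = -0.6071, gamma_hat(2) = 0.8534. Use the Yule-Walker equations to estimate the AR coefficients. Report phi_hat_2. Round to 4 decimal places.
\hat\phi_{2} = 0.1850

The Yule-Walker equations for an AR(p) process read, in matrix form,
  Gamma_p phi = r_p,   with   (Gamma_p)_{ij} = gamma(|i - j|),
                       (r_p)_i = gamma(i),   i,j = 1..p.
Substitute the sample gammas (Toeplitz matrix and right-hand side of size 2):
  Gamma_p = [[4.2289, -0.6071], [-0.6071, 4.2289]]
  r_p     = [-0.6071, 0.8534]
Written out:
  4.2289 phi_1 - 0.6071 phi_2 = -0.6071
  -0.6071 phi_1 + 4.2289 phi_2 = 0.8534
Solve by Cramer's rule:
  det = gamma(0)^2 - gamma(1)^2 = (4.2289)^2 - (-0.6071)^2 = 17.88359521 - 0.36857041 = 17.5150248
  phi_hat_1 = [gamma(1) gamma(0) - gamma(1) gamma(2)] / det = [(-0.6071)(4.2289) - (-0.6071)(0.8534)] / 17.5150248 = -2.04926605 / 17.5150248 = -0.117
  phi_hat_2 = [gamma(0) gamma(2) - gamma(1)^2] / det = [(4.2289)(0.8534) - (-0.6071)^2] / 17.5150248 = 3.24037285 / 17.5150248 = 0.185
So phi_hat = [-0.1170, 0.1850].
Therefore phi_hat_2 = 0.1850.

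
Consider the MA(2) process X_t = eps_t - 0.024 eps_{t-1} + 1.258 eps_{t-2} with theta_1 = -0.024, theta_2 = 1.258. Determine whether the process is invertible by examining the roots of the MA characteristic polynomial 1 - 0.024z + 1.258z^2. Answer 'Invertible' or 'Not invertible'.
\text{Not invertible}

The MA(q) characteristic polynomial is P(z) = 1 - 0.024z + 1.258z^2.
Invertibility requires all roots to lie outside the unit circle, i.e. |z| > 1 for every root.
Set 1 + (-0.024) z + (1.258) z^2 = 0, i.e. a z^2 + b z + c = 0 with a = 1.258, b = -0.024, c = 1.
Discriminant D = b^2 - 4ac = (-0.024)^2 - 4*(1.258)*1 = 0.000576 - (5.032) = -5.031424.
D < 0, so the roots are the complex-conjugate pair z = (-b +/- i sqrt(-D)) / (2a) = 0.0095 +/- 0.8915i.
For a conjugate pair |z|^2 = z * conj(z) = (product of roots) = c/a = 1/(1.258) = 0.794913, so |z| = sqrt(0.794913) = 0.8916 for both roots.
Moduli of all roots: 0.8916, 0.8916.
All moduli strictly greater than 1? No.
Verdict: Not invertible.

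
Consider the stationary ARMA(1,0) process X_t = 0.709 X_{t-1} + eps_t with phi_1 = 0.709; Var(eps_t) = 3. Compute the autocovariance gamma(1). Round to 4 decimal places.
\gamma(1) = 4.2769

Multiply the model equation by X_{t-k} and take expectations. With theta_0 = psi_0 = 1 and psi_j the MA(infinity) weights, this gives
  gamma(k) - sum_i phi_i gamma(k-i) = c_k,
  c_k = sigma^2 * sum_{j=k..q} theta_j psi_{j-k}   (c_k = 0 for k > q),
using gamma(-m) = gamma(m).
Pure AR (q = 0): c_0 = sigma^2 = 3, c_k = 0 for k >= 1.
Equations for k = 0 and k = 1 (AR order 1):
  gamma(0) = phi_1 gamma(1) + c_0
  gamma(1) = phi_1 gamma(0) + c_1
Substituting the second into the first: gamma(0) (1 - phi_1^2) = c_0 + phi_1 c_1, so
  gamma(0) = c_0 / (1 - phi_1^2) = 3 / (1 - (0.709)^2) = 3 / 0.497319 = 6.032345.
  gamma(1) = phi_1 gamma(0) = (0.709)(6.032345) = 4.276933.
Therefore gamma(1) = 4.2769 (to 4 decimal places).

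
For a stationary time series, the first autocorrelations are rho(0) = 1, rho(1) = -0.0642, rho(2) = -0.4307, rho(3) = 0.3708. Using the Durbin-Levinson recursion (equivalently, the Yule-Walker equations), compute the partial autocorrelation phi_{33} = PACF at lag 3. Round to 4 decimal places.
\phi_{33} = 0.3760

The PACF at lag k is phi_{kk}, the last component of the solution
to the Yule-Walker system G_k phi = r_k where
  (G_k)_{ij} = rho(|i - j|), (r_k)_i = rho(i), i,j = 1..k.
Equivalently, Durbin-Levinson gives phi_{kk} iteratively:
  phi_{11} = rho(1)
  phi_{kk} = [rho(k) - sum_{j=1..k-1} phi_{k-1,j} rho(k-j)]
            / [1 - sum_{j=1..k-1} phi_{k-1,j} rho(j)],
  phi_{k,j} = phi_{k-1,j} - phi_{kk} phi_{k-1,k-j},  j = 1..k-1.
Step k = 1:
  phi_11 = rho(1) = -0.0642.
Step k = 2:
  phi_22 = [rho(2) - phi_11 rho(1)] / [1 - phi_11 rho(1)] = [-0.4307 - (-0.0642)(-0.0642)] / [1 - (-0.0642)(-0.0642)]
         = -0.43482164 / 0.99587836 = -0.436621.
  Update: phi_21 = phi_11 - phi_22 phi_11 = -0.0642 - (-0.436621)(-0.0642) = -0.092231.
Step k = 3:
  phi_33 = [rho(3) - phi_21 rho(2) - phi_22 rho(1)] / [1 - phi_21 rho(1) - phi_22 rho(2)]
    numerator   = 0.3708 - (-0.092231)(-0.4307) - (-0.436621)(-0.0642) = 0.30304499
    denominator = 1 - (-0.092231)(-0.0642) - (-0.436621)(-0.4307) = 0.806026
  phi_33 = 0.30304499 / 0.806026 = 0.376.
Therefore phi_{33} = 0.3760.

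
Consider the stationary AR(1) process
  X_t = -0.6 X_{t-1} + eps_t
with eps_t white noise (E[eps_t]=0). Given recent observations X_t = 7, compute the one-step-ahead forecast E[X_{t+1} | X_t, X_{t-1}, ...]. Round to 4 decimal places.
E[X_{t+1} \mid \mathcal F_t] = -4.2000

For an AR(p) model X_t = c + sum_i phi_i X_{t-i} + eps_t, the
one-step-ahead conditional mean is
  E[X_{t+1} | X_t, ...] = c + sum_i phi_i X_{t+1-i}.
Substitute known values:
  E[X_{t+1} | ...] = (-0.6) * (7)
                   = -4.2000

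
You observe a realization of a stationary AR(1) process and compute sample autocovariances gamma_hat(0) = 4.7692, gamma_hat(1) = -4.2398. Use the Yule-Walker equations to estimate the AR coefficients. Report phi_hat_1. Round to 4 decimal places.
\hat\phi_{1} = -0.8890

The Yule-Walker equations for an AR(p) process read, in matrix form,
  Gamma_p phi = r_p,   with   (Gamma_p)_{ij} = gamma(|i - j|),
                       (r_p)_i = gamma(i),   i,j = 1..p.
Substitute the sample gammas (Toeplitz matrix and right-hand side of size 1):
  Gamma_p = [[4.7692]]
  r_p     = [-4.2398]
With p = 1 this is the single equation gamma(0) phi_1 = gamma(1):
  phi_hat_1 = gamma(1) / gamma(0) = -4.2398 / 4.7692 = -0.8890.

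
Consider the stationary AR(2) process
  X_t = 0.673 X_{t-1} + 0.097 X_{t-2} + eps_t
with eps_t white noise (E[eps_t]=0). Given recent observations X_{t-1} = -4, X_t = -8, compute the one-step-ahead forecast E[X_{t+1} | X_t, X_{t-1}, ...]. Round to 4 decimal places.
E[X_{t+1} \mid \mathcal F_t] = -5.7720

For an AR(p) model X_t = c + sum_i phi_i X_{t-i} + eps_t, the
one-step-ahead conditional mean is
  E[X_{t+1} | X_t, ...] = c + sum_i phi_i X_{t+1-i}.
Substitute known values:
  E[X_{t+1} | ...] = (0.673) * (-8) + (0.097) * (-4)
                   = -5.7720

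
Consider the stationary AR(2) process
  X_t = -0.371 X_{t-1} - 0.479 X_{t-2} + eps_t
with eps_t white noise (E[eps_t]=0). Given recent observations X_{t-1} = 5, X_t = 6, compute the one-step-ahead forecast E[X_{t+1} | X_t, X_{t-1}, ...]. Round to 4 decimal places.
E[X_{t+1} \mid \mathcal F_t] = -4.6210

For an AR(p) model X_t = c + sum_i phi_i X_{t-i} + eps_t, the
one-step-ahead conditional mean is
  E[X_{t+1} | X_t, ...] = c + sum_i phi_i X_{t+1-i}.
Substitute known values:
  E[X_{t+1} | ...] = (-0.371) * (6) + (-0.479) * (5)
                   = -4.6210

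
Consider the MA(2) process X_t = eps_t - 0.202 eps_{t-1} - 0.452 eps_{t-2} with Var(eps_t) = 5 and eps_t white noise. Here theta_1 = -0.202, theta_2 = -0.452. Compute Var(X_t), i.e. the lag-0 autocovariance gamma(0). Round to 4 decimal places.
\gamma(0) = 6.2255

For an MA(q) process X_t = eps_t + sum_i theta_i eps_{t-i} with
Var(eps_t) = sigma^2, the variance is
  gamma(0) = sigma^2 * (1 + sum_i theta_i^2).
  sum_i theta_i^2 = (-0.202)^2 + (-0.452)^2 = 0.040804 + 0.204304 = 0.245108.
  gamma(0) = 5 * (1 + 0.245108) = 5 * 1.245108 = 6.22554, which rounds to 6.2255.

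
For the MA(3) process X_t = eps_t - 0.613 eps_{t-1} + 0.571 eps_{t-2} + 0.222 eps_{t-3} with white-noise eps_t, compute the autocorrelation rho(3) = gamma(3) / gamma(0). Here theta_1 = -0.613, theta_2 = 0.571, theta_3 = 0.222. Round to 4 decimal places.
\rho(3) = 0.1268

For an MA(q) process with theta_0 = 1, the autocovariance is
  gamma(k) = sigma^2 * sum_{i=0..q-k} theta_i * theta_{i+k},
and rho(k) = gamma(k) / gamma(0). Sigma^2 cancels.
  numerator   = (1)*(0.222) = 0.222.
  denominator = (1)^2 + (-0.613)^2 + (0.571)^2 + (0.222)^2 = 1.751094.
  rho(3) = 0.222 / 1.751094 = 0.1268.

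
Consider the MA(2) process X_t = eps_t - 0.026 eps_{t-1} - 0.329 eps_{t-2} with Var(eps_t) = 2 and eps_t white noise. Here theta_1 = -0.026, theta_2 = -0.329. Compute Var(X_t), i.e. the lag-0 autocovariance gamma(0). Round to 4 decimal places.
\gamma(0) = 2.2178

For an MA(q) process X_t = eps_t + sum_i theta_i eps_{t-i} with
Var(eps_t) = sigma^2, the variance is
  gamma(0) = sigma^2 * (1 + sum_i theta_i^2).
  sum_i theta_i^2 = (-0.026)^2 + (-0.329)^2 = 0.000676 + 0.108241 = 0.108917.
  gamma(0) = 2 * (1 + 0.108917) = 2 * 1.108917 = 2.217834, which rounds to 2.2178.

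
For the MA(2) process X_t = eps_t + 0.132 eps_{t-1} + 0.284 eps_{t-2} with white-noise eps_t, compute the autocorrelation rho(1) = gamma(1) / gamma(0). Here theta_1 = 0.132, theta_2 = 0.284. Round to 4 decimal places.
\rho(1) = 0.1543

For an MA(q) process with theta_0 = 1, the autocovariance is
  gamma(k) = sigma^2 * sum_{i=0..q-k} theta_i * theta_{i+k},
and rho(k) = gamma(k) / gamma(0). Sigma^2 cancels.
  numerator   = (1)*(0.132) + (0.132)*(0.284) = 0.169488.
  denominator = (1)^2 + (0.132)^2 + (0.284)^2 = 1.09808.
  rho(1) = 0.169488 / 1.09808 = 0.1543.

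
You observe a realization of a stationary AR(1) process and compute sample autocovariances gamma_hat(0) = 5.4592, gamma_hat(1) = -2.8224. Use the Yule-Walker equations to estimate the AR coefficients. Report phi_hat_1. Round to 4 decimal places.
\hat\phi_{1} = -0.5170

The Yule-Walker equations for an AR(p) process read, in matrix form,
  Gamma_p phi = r_p,   with   (Gamma_p)_{ij} = gamma(|i - j|),
                       (r_p)_i = gamma(i),   i,j = 1..p.
Substitute the sample gammas (Toeplitz matrix and right-hand side of size 1):
  Gamma_p = [[5.4592]]
  r_p     = [-2.8224]
With p = 1 this is the single equation gamma(0) phi_1 = gamma(1):
  phi_hat_1 = gamma(1) / gamma(0) = -2.8224 / 5.4592 = -0.5170.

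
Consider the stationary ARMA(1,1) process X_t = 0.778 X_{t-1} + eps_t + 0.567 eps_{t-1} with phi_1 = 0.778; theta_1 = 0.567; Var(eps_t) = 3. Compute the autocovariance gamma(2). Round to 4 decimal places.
\gamma(2) = 11.4615

Multiply the model equation by X_{t-k} and take expectations. With theta_0 = psi_0 = 1 and psi_j the MA(infinity) weights, this gives
  gamma(k) - sum_i phi_i gamma(k-i) = c_k,
  c_k = sigma^2 * sum_{j=k..q} theta_j psi_{j-k}   (c_k = 0 for k > q),
using gamma(-m) = gamma(m).
psi-weights needed (psi_j = theta_j + sum_i phi_i psi_{j-i}):
  psi_1 = theta_1 + phi_1 = 0.567 + (0.778) = 1.345
Right-hand sides:
  c_0 = sigma^2 (1 + theta_1 psi_1) = 3 * (1 + (0.567)(1.345)) = 3 * 1.762615 = 5.287845
  c_1 = sigma^2 theta_1 = 3 * (0.567) = 1.701
  c_2 = 0
Equations for k = 0 and k = 1 (AR order 1):
  gamma(0) = phi_1 gamma(1) + c_0
  gamma(1) = phi_1 gamma(0) + c_1
Substituting the second into the first: gamma(0) (1 - phi_1^2) = c_0 + phi_1 c_1, so
  gamma(0) = (c_0 + phi_1 c_1) / (1 - phi_1^2) = (5.287845 + (0.778)(1.701)) / (1 - (0.778)^2) = 6.611223 / 0.394716 = 16.749316.
  gamma(1) = phi_1 gamma(0) + c_1 = (0.778)(16.749316) + (1.701) = 14.731968.
For k = 2 (> q): gamma(2) = phi_1 gamma(1) = (0.778)(14.731968) = 11.461471.
Therefore gamma(2) = 11.4615 (to 4 decimal places).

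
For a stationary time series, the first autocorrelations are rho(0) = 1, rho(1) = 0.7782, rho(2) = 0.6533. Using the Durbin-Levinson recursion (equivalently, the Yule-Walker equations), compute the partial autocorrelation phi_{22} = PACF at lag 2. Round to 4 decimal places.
\phi_{22} = 0.1210

The PACF at lag k is phi_{kk}, the last component of the solution
to the Yule-Walker system G_k phi = r_k where
  (G_k)_{ij} = rho(|i - j|), (r_k)_i = rho(i), i,j = 1..k.
Equivalently, Durbin-Levinson gives phi_{kk} iteratively:
  phi_{11} = rho(1)
  phi_{kk} = [rho(k) - sum_{j=1..k-1} phi_{k-1,j} rho(k-j)]
            / [1 - sum_{j=1..k-1} phi_{k-1,j} rho(j)],
  phi_{k,j} = phi_{k-1,j} - phi_{kk} phi_{k-1,k-j},  j = 1..k-1.
Step k = 1:
  phi_11 = rho(1) = 0.7782.
Step k = 2:
  phi_22 = [rho(2) - phi_11 rho(1)] / [1 - phi_11 rho(1)] = [0.6533 - (0.7782)(0.7782)] / [1 - (0.7782)(0.7782)]
         = 0.04770476 / 0.39440476 = 0.121.
Therefore phi_{22} = 0.1210.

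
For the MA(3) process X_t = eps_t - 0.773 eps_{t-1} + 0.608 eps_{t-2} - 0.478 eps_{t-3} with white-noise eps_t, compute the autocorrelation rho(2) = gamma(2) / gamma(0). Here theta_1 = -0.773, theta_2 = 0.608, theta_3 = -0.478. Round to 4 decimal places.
\rho(2) = 0.4452

For an MA(q) process with theta_0 = 1, the autocovariance is
  gamma(k) = sigma^2 * sum_{i=0..q-k} theta_i * theta_{i+k},
and rho(k) = gamma(k) / gamma(0). Sigma^2 cancels.
  numerator   = (1)*(0.608) + (-0.773)*(-0.478) = 0.977494.
  denominator = (1)^2 + (-0.773)^2 + (0.608)^2 + (-0.478)^2 = 2.195677.
  rho(2) = 0.977494 / 2.195677 = 0.4452.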